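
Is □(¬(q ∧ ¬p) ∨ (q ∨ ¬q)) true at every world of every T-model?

Valid in T

Tableau for the negation ¬□(¬(q ∧ ¬p) ∨ (q ∨ ¬q)):
1. ¬□(¬(q ∧ ¬p) ∨ (q ∨ ¬q)), u
2. ¬(¬(q ∧ ¬p) ∨ (q ∨ ¬q)), v
3. q ∧ ¬p, v
4. ¬(q ∨ ¬q), v
5. q, v
6. ¬p, v
7. ¬q, v
Accessibility: uRu, uRv, vRv
Branch closes: q and ¬q both at v.
All branches of the negation close; one closing branch shown above.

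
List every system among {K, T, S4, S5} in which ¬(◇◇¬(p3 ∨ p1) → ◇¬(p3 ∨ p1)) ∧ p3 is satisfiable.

T-tableau for the formula:
1. ¬(◇◇¬(p3 ∨ p1) → ◇¬(p3 ∨ p1)) ∧ p3, 0
2. ¬(◇◇¬(p3 ∨ p1) → ◇¬(p3 ∨ p1)), 0   [∧-rule on 1]
3. p3, 0   [∧-rule on 1]
4. ◇◇¬(p3 ∨ p1), 0   [¬→-rule on 2]
5. ¬◇¬(p3 ∨ p1), 0   [¬→-rule on 2]
6. p3 ∨ p1, 0   [¬◇-rule on 5 via 0R0]
7. p1, 0   [∨-rule on 6 (branches; this branch)]
8. ◇¬(p3 ∨ p1), 1   [◇-rule on 4: fresh world 1, 0R1]
9. p3 ∨ p1, 1   [¬◇-rule on 5 via 0R1]
10. p1, 1   [∨-rule on 9 (branches; this branch)]
11. ¬(p3 ∨ p1), 2   [◇-rule on 8: fresh world 2, 1R2]
12. ¬p3, 2   [¬∨-rule on 11]
13. ¬p1, 2   [¬∨-rule on 11]
Accessibility: 0R0, 0R1, 1R1, 1R2, 2R2
Complete open branch: satisfiable in T, hence also in K (this T-model is also a K-model).
S4-tableau for the formula:
1. ¬(◇◇¬(p3 ∨ p1) → ◇¬(p3 ∨ p1)) ∧ p3, 0
2. ¬(◇◇¬(p3 ∨ p1) → ◇¬(p3 ∨ p1)), 0   [∧-rule on 1]
3. p3, 0   [∧-rule on 1]
4. ◇◇¬(p3 ∨ p1), 0   [¬→-rule on 2]
5. ¬◇¬(p3 ∨ p1), 0   [¬→-rule on 2]
6. p3 ∨ p1, 0   [¬◇-rule on 5 via 0R0]
7. p1, 0   [∨-rule on 6 (branches; this branch)]
8. ◇¬(p3 ∨ p1), 1   [◇-rule on 4: fresh world 1, 0R1]
9. p3 ∨ p1, 1   [¬◇-rule on 5 via 0R1]
10. p1, 1   [∨-rule on 9 (branches; this branch)]
11. ¬(p3 ∨ p1), 2   [◇-rule on 8: fresh world 2, 1R2]
12. ¬p3, 2   [¬∨-rule on 11]
13. ¬p1, 2   [¬∨-rule on 11]
14. p3 ∨ p1, 2   [¬◇-rule on 5 via 0R2]
15. p1, 2   [∨-rule on 14 (branches; this branch)]
Accessibility: 0R0, 0R1, 0R2, 1R1, 1R2, 2R2
Branch closes: p1 and ¬p1 both at 2.
Every branch closes (one shown): unsatisfiable in S4, hence also in S5 (every S5-frame is an S4-frame).

K, T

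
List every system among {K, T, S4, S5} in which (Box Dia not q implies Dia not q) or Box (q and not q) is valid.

T-tableau for the negation not ((Box Dia not q implies Dia not q) or Box (q and not q)):
1. not ((Box Dia not q implies Dia not q) or Box (q and not q)), 0
2. not (Box Dia not q implies Dia not q), 0   [neg-or-rule on 1]
3. not Box (q and not q), 0   [neg-or-rule on 1]
4. Box Dia not q, 0   [neg-implies-rule on 2]
5. not Dia not q, 0   [neg-implies-rule on 2]
6. Dia not q, 0   [Box-rule on 4 via 0R0]
7. q, 0   [neg-Dia-rule on 5 via 0R0]
8. not (q and not q), 1   [neg-Box-rule on 3: fresh world 1, 0R1]
9. Dia not q, 1   [Box-rule on 4 via 0R1]
10. q, 1   [neg-Dia-rule on 5 via 0R1]
11. not q, 2   [Dia-rule on 6: fresh world 2, 0R2]
12. Dia not q, 2   [Box-rule on 4 via 0R2]
13. q, 2   [neg-Dia-rule on 5 via 0R2]
Accessibility: 0R0, 0R1, 0R2, 1R1, 2R2
Branch closes: q and not q both at 2.
Every branch closes (one shown): valid in T, hence also in S4, S5 (every theorem of T is a theorem of S4 and S5).
K-tableau for the negation not ((Box Dia not q implies Dia not q) or Box (q and not q)):
1. not ((Box Dia not q implies Dia not q) or Box (q and not q)), 0
2. not (Box Dia not q implies Dia not q), 0   [neg-or-rule on 1]
3. not Box (q and not q), 0   [neg-or-rule on 1]
4. Box Dia not q, 0   [neg-implies-rule on 2]
5. not Dia not q, 0   [neg-implies-rule on 2]
6. not (q and not q), 1   [neg-Box-rule on 3: fresh world 1, 0R1]
7. Dia not q, 1   [Box-rule on 4 via 0R1]
8. q, 1   [neg-Dia-rule on 5 via 0R1]
9. not q, 2   [Dia-rule on 7: fresh world 2, 1R2]
Accessibility: 0R1, 1R2
Complete open branch: countermodel on a K-frame, so not valid in K.

T, S4, S5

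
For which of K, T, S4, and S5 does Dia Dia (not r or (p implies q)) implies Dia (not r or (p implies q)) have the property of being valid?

S4, S5

S4-tableau for the negation not (Dia Dia (not r or (p implies q)) implies Dia (not r or (p implies q))):
1. not (Dia Dia (not r or (p implies q)) implies Dia (not r or (p implies q))), 0
2. Dia Dia (not r or (p implies q)), 0   [neg-implies-rule on 1]
3. not Dia (not r or (p implies q)), 0   [neg-implies-rule on 1]
4. not (not r or (p implies q)), 0   [neg-Dia-rule on 3 via 0R0]
5. r, 0   [neg-or-rule on 4]
6. not (p implies q), 0   [neg-or-rule on 4]
7. p, 0   [neg-implies-rule on 6]
8. not q, 0   [neg-implies-rule on 6]
9. Dia (not r or (p implies q)), 1   [Dia-rule on 2: fresh world 1, 0R1]
10. not (not r or (p implies q)), 1   [neg-Dia-rule on 3 via 0R1]
11. r, 1   [neg-or-rule on 10]
12. not (p implies q), 1   [neg-or-rule on 10]
13. p, 1   [neg-implies-rule on 12]
14. not q, 1   [neg-implies-rule on 12]
15. not r or (p implies q), 2   [Dia-rule on 9: fresh world 2, 1R2]
16. not (not r or (p implies q)), 2   [neg-Dia-rule on 3 via 0R2]
17. r, 2   [neg-or-rule on 16]
18. not (p implies q), 2   [neg-or-rule on 16]
19. p, 2   [neg-implies-rule on 18]
20. not q, 2   [neg-implies-rule on 18]
21. p implies q, 2   [or-rule on 15 (branches; this branch)]
22. q, 2   [implies-rule on 21 (branches; this branch)]
Accessibility: 0R0, 0R1, 0R2, 1R1, 1R2, 2R2
Branch closes: q and not q both at 2.
Every branch closes (one shown): valid in S4, hence also in S5 (every theorem of S4 is a theorem of S5).
T-tableau for the negation not (Dia Dia (not r or (p implies q)) implies Dia (not r or (p implies q))):
1. not (Dia Dia (not r or (p implies q)) implies Dia (not r or (p implies q))), 0
2. Dia Dia (not r or (p implies q)), 0   [neg-implies-rule on 1]
3. not Dia (not r or (p implies q)), 0   [neg-implies-rule on 1]
4. not (not r or (p implies q)), 0   [neg-Dia-rule on 3 via 0R0]
5. r, 0   [neg-or-rule on 4]
6. not (p implies q), 0   [neg-or-rule on 4]
7. p, 0   [neg-implies-rule on 6]
8. not q, 0   [neg-implies-rule on 6]
9. Dia (not r or (p implies q)), 1   [Dia-rule on 2: fresh world 1, 0R1]
10. not (not r or (p implies q)), 1   [neg-Dia-rule on 3 via 0R1]
11. r, 1   [neg-or-rule on 10]
12. not (p implies q), 1   [neg-or-rule on 10]
13. p, 1   [neg-implies-rule on 12]
14. not q, 1   [neg-implies-rule on 12]
15. not r or (p implies q), 2   [Dia-rule on 9: fresh world 2, 1R2]
16. p implies q, 2   [or-rule on 15 (branches; this branch)]
17. q, 2   [implies-rule on 16 (branches; this branch)]
Accessibility: 0R0, 0R1, 1R1, 1R2, 2R2
Complete open branch: countermodel on a T-frame, so not valid in T, nor in K (the same frame is also a K-frame).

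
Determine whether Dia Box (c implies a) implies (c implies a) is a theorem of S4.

Not valid

Tableau for the negation not (Dia Box (c implies a) implies (c implies a)):
1. not (Dia Box (c implies a) implies (c implies a)), u
2. Dia Box (c implies a), u
3. not (c implies a), u
4. c, u
5. not a, u
6. Box (c implies a), v
7. c implies a, v
8. a, v
Accessibility: uRu, uRv, vRv
The negation has an open branch (countermodel exists).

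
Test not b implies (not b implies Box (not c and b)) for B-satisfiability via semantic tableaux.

1. not b implies (not b implies Box (not c and b)), u
2. not b implies Box (not c and b), u   [implies-rule on 1 (branches; this branch)]
3. Box (not c and b), u   [implies-rule on 2 (branches; this branch)]
4. not c and b, u   [Box-rule on 3 via uRu]
5. not c, u   [and-rule on 4]
6. b, u   [and-rule on 4]
Accessibility: uRu

Yes, satisfiable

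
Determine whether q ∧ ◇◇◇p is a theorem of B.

Invalid (countermodel exists)

Tableau for the negation ¬(q ∧ ◇◇◇p):
1. ¬(q ∧ ◇◇◇p), u
2. ¬◇◇◇p, u
3. ¬◇◇p, u
4. ¬◇p, u
5. ¬p, u
Accessibility: uRu
The negation has an open branch (countermodel exists).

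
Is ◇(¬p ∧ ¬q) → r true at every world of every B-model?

Invalid (countermodel exists)

Tableau for the negation ¬(◇(¬p ∧ ¬q) → r):
1. ¬(◇(¬p ∧ ¬q) → r), u
2. ◇(¬p ∧ ¬q), u
3. ¬r, u
4. ¬p ∧ ¬q, v
5. ¬p, v
6. ¬q, v
Accessibility: uRu, uRv, vRu, vRv
The negation has an open branch (countermodel exists).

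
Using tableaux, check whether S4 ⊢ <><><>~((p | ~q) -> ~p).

No, not valid

Tableau for the negation ~<><><>~((p | ~q) -> ~p):
1. ~<><><>~((p | ~q) -> ~p), 0
2. ~<><>~((p | ~q) -> ~p), 0
3. ~<>~((p | ~q) -> ~p), 0
4. (p | ~q) -> ~p, 0
5. ~p, 0
Accessibility: 0R0
The negation has an open branch (countermodel exists).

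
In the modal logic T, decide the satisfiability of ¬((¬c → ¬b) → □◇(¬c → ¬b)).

1. ¬((¬c → ¬b) → □◇(¬c → ¬b)), u
2. ¬c → ¬b, u   [¬→-rule on 1]
3. ¬□◇(¬c → ¬b), u   [¬→-rule on 1]
4. ¬b, u   [→-rule on 2 (branches; this branch)]
5. ¬◇(¬c → ¬b), v   [¬□-rule on 3: fresh world v, uRv]
6. ¬(¬c → ¬b), v   [¬◇-rule on 5 via vRv]
7. ¬c, v   [¬→-rule on 6]
8. b, v   [¬→-rule on 6]
Accessibility: uRu, uRv, vRv

Satisfiable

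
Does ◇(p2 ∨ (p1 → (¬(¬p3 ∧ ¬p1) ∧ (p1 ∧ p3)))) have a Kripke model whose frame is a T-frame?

Satisfiable (open branch found)

1. ◇(p2 ∨ (p1 → (¬(¬p3 ∧ ¬p1) ∧ (p1 ∧ p3)))), w0
2. p2 ∨ (p1 → (¬(¬p3 ∧ ¬p1) ∧ (p1 ∧ p3))), w1
3. p1 → (¬(¬p3 ∧ ¬p1) ∧ (p1 ∧ p3)), w1
4. ¬(¬p3 ∧ ¬p1) ∧ (p1 ∧ p3), w1
5. ¬(¬p3 ∧ ¬p1), w1
6. p1 ∧ p3, w1
7. p1, w1
8. p3, w1
Accessibility: w0Rw0, w0Rw1, w1Rw1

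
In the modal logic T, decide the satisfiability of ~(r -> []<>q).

Yes, satisfiable

1. ~(r -> []<>q), w0
2. r, w0   [~->-rule on 1]
3. ~[]<>q, w0   [~->-rule on 1]
4. ~<>q, w1   [~[]-rule on 3: fresh world w1, w0Rw1]
5. ~q, w1   [~<>-rule on 4 via w1Rw1]
Accessibility: w0Rw0, w0Rw1, w1Rw1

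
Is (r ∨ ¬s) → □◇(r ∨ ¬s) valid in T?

Not valid

Tableau for the negation ¬((r ∨ ¬s) → □◇(r ∨ ¬s)):
1. ¬((r ∨ ¬s) → □◇(r ∨ ¬s)), 0
2. r ∨ ¬s, 0
3. ¬□◇(r ∨ ¬s), 0
4. ¬s, 0
5. ¬◇(r ∨ ¬s), 1
6. ¬(r ∨ ¬s), 1
7. ¬r, 1
8. s, 1
Accessibility: 0R0, 0R1, 1R1
The negation has an open branch (countermodel exists).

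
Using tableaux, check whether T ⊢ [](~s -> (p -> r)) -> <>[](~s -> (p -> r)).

Valid

Tableau for the negation ~([](~s -> (p -> r)) -> <>[](~s -> (p -> r))):
1. ~([](~s -> (p -> r)) -> <>[](~s -> (p -> r))), 0
2. [](~s -> (p -> r)), 0
3. ~<>[](~s -> (p -> r)), 0
4. ~s -> (p -> r), 0
5. ~[](~s -> (p -> r)), 0
6. p -> r, 0
7. r, 0
8. ~(~s -> (p -> r)), 1
9. ~s, 1
10. ~(p -> r), 1
11. p, 1
12. ~r, 1
13. ~s -> (p -> r), 1
14. ~[](~s -> (p -> r)), 1
15. p -> r, 1
16. r, 1
Accessibility: 0R0, 0R1, 1R1
Branch closes: r and ~r both at 1.
All branches of the negation close; one closing branch shown above.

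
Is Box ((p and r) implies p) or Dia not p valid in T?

Tableau for the negation not (Box ((p and r) implies p) or Dia not p):
1. not (Box ((p and r) implies p) or Dia not p), 0
2. not Box ((p and r) implies p), 0
3. not Dia not p, 0
4. p, 0
5. not ((p and r) implies p), 1
6. p and r, 1
7. not p, 1
8. p, 1
9. r, 1
Accessibility: 0R0, 0R1, 1R1
Branch closes: p and not p both at 1.
Every branch of the negation's tableau closes; the branch above is one of them.

Yes, valid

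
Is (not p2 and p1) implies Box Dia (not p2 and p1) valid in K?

Tableau for the negation not ((not p2 and p1) implies Box Dia (not p2 and p1)):
1. not ((not p2 and p1) implies Box Dia (not p2 and p1)), u
2. not p2 and p1, u
3. not Box Dia (not p2 and p1), u
4. not p2, u
5. p1, u
6. not Dia (not p2 and p1), v
Accessibility: uRv
The negation has an open branch (countermodel exists).

Not valid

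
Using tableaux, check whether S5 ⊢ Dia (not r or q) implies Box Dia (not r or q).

Tableau for the negation not (Dia (not r or q) implies Box Dia (not r or q)):
1. not (Dia (not r or q) implies Box Dia (not r or q)), 0
2. Dia (not r or q), 0
3. not Box Dia (not r or q), 0
4. not r or q, 1
5. q, 1
6. not Dia (not r or q), 2
7. not (not r or q), 0
8. r, 0
9. not q, 0
10. not (not r or q), 1
11. r, 1
12. not q, 1
Accessibility: 0R0, 0R1, 0R2, 1R0, 1R1, 1R2, 2R0, 2R1, 2R2
Branch closes: q and not q both at 1.
Every branch of the negation's tableau closes; the branch above is one of them.

Valid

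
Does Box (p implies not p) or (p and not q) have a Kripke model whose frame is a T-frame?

Satisfiable

1. Box (p implies not p) or (p and not q), w0
2. p and not q, w0
3. p, w0
4. not q, w0
Accessibility: w0Rw0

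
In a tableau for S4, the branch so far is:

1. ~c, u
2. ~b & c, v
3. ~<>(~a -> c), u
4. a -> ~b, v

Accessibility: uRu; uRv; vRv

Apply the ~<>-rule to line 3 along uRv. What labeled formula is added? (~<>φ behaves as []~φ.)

~<>φ behaves as []~φ: propagate the negated body to each accessible world.

~(~a -> c), v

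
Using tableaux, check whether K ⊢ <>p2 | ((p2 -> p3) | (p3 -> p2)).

Tableau for the negation ~(<>p2 | ((p2 -> p3) | (p3 -> p2))):
1. ~(<>p2 | ((p2 -> p3) | (p3 -> p2))), w0
2. ~<>p2, w0
3. ~((p2 -> p3) | (p3 -> p2)), w0
4. ~(p2 -> p3), w0
5. ~(p3 -> p2), w0
6. p2, w0
7. ~p3, w0
8. p3, w0
9. ~p2, w0
Branch closes: p3 and ~p3 both at w0.
All branches of the negation close; one closing branch shown above.

Yes, valid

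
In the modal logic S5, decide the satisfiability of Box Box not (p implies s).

Satisfiable

1. Box Box not (p implies s), 0
2. Box not (p implies s), 0
3. not (p implies s), 0
4. p, 0
5. not s, 0
Accessibility: 0R0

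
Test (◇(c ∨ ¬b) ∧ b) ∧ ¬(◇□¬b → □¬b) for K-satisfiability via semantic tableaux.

1. (◇(c ∨ ¬b) ∧ b) ∧ ¬(◇□¬b → □¬b), u
2. ◇(c ∨ ¬b) ∧ b, u
3. ¬(◇□¬b → □¬b), u
4. ◇(c ∨ ¬b), u
5. b, u
6. ◇□¬b, u
7. ¬□¬b, u
8. c ∨ ¬b, v
9. ¬b, v
10. □¬b, w
11. b, x
Accessibility: uRv, uRw, uRx

Satisfiable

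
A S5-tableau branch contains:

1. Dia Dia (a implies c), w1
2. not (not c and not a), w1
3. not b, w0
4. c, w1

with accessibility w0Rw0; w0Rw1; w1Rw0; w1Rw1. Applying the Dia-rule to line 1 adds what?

a fresh world w2 with w1Rw2, and Dia (a implies c) at w2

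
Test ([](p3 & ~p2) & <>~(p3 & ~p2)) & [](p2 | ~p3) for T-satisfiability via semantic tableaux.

No, unsatisfiable

1. ([](p3 & ~p2) & <>~(p3 & ~p2)) & [](p2 | ~p3), w0
2. [](p3 & ~p2) & <>~(p3 & ~p2), w0   [&-rule on 1]
3. [](p2 | ~p3), w0   [&-rule on 1]
4. [](p3 & ~p2), w0   [&-rule on 2]
5. <>~(p3 & ~p2), w0   [&-rule on 2]
6. p2 | ~p3, w0   [[]-rule on 3 via w0Rw0]
7. p3 & ~p2, w0   [[]-rule on 4 via w0Rw0]
8. p3, w0   [&-rule on 7]
9. ~p2, w0   [&-rule on 7]
10. ~p3, w0   [|-rule on 6 (branches; this branch)]
Accessibility: w0Rw0
Branch closes: p3 and ~p3 both at w0.
Every branch closes; the branch above is one of them.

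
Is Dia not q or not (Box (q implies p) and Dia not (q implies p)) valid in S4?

Tableau for the negation not (Dia not q or not (Box (q implies p) and Dia not (q implies p))):
1. not (Dia not q or not (Box (q implies p) and Dia not (q implies p))), w0
2. not Dia not q, w0
3. Box (q implies p) and Dia not (q implies p), w0
4. Box (q implies p), w0
5. Dia not (q implies p), w0
6. q, w0
7. q implies p, w0
8. p, w0
9. not (q implies p), w1
10. q, w1
11. not p, w1
12. q implies p, w1
13. p, w1
Accessibility: w0Rw0, w0Rw1, w1Rw1
Branch closes: p and not p both at w1.
Every branch of the negation's tableau closes; the branch above is one of them.

Valid in S4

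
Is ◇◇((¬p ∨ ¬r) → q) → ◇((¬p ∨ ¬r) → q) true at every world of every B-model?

Tableau for the negation ¬(◇◇((¬p ∨ ¬r) → q) → ◇((¬p ∨ ¬r) → q)):
1. ¬(◇◇((¬p ∨ ¬r) → q) → ◇((¬p ∨ ¬r) → q)), w0
2. ◇◇((¬p ∨ ¬r) → q), w0
3. ¬◇((¬p ∨ ¬r) → q), w0
4. ¬((¬p ∨ ¬r) → q), w0
5. ¬p ∨ ¬r, w0
6. ¬q, w0
7. ¬r, w0
8. ◇((¬p ∨ ¬r) → q), w1
9. ¬((¬p ∨ ¬r) → q), w1
10. ¬p ∨ ¬r, w1
11. ¬q, w1
12. ¬r, w1
13. (¬p ∨ ¬r) → q, w2
14. q, w2
Accessibility: w0Rw0, w0Rw1, w1Rw0, w1Rw1, w1Rw2, w2Rw1, w2Rw2
The negation has an open branch (countermodel exists).

No, not valid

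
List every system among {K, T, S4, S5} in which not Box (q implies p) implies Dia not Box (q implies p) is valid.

T, S4, S5

K-tableau for the negation not (not Box (q implies p) implies Dia not Box (q implies p)):
1. not (not Box (q implies p) implies Dia not Box (q implies p)), w0
2. not Box (q implies p), w0
3. not Dia not Box (q implies p), w0
4. not (q implies p), w1
5. q, w1
6. not p, w1
7. Box (q implies p), w1
Accessibility: w0Rw1
Complete open branch: countermodel on a K-frame, so not valid in K.
T-tableau for the negation not (not Box (q implies p) implies Dia not Box (q implies p)):
1. not (not Box (q implies p) implies Dia not Box (q implies p)), w0
2. not Box (q implies p), w0
3. not Dia not Box (q implies p), w0
4. Box (q implies p), w0
5. q implies p, w0
6. p, w0
7. not (q implies p), w1
8. q, w1
9. not p, w1
10. Box (q implies p), w1
11. q implies p, w1
12. p, w1
Accessibility: w0Rw0, w0Rw1, w1Rw1
Branch closes: p and not p both at w1.
Every branch closes (one shown): valid in T, hence also in S4, S5 (every theorem of T is a theorem of S4 and S5).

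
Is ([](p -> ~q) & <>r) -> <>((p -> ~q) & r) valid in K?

Yes, valid

Tableau for the negation ~(([](p -> ~q) & <>r) -> <>((p -> ~q) & r)):
1. ~(([](p -> ~q) & <>r) -> <>((p -> ~q) & r)), u
2. [](p -> ~q) & <>r, u
3. ~<>((p -> ~q) & r), u
4. [](p -> ~q), u
5. <>r, u
6. r, v
7. ~((p -> ~q) & r), v
8. p -> ~q, v
9. ~(p -> ~q), v
10. p, v
11. q, v
12. ~q, v
Accessibility: uRv
Branch closes: q and ~q both at v.
All branches of the negation close; one closing branch shown above.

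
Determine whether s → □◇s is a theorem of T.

Tableau for the negation ¬(s → □◇s):
1. ¬(s → □◇s), w0
2. s, w0   [¬→-rule on 1]
3. ¬□◇s, w0   [¬→-rule on 1]
4. ¬◇s, w1   [¬□-rule on 3: fresh world w1, w0Rw1]
5. ¬s, w1   [¬◇-rule on 4 via w1Rw1]
Accessibility: w0Rw0, w0Rw1, w1Rw1
The negation has an open branch (countermodel exists).

No, not valid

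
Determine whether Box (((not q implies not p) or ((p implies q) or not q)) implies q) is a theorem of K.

Invalid (countermodel exists)

Tableau for the negation not Box (((not q implies not p) or ((p implies q) or not q)) implies q):
1. not Box (((not q implies not p) or ((p implies q) or not q)) implies q), u
2. not (((not q implies not p) or ((p implies q) or not q)) implies q), v
3. (not q implies not p) or ((p implies q) or not q), v
4. not q, v
5. (p implies q) or not q, v
Accessibility: uRv
The negation has an open branch (countermodel exists).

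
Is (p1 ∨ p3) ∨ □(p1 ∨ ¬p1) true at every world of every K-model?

Tableau for the negation ¬((p1 ∨ p3) ∨ □(p1 ∨ ¬p1)):
1. ¬((p1 ∨ p3) ∨ □(p1 ∨ ¬p1)), 0
2. ¬(p1 ∨ p3), 0
3. ¬□(p1 ∨ ¬p1), 0
4. ¬p1, 0
5. ¬p3, 0
6. ¬(p1 ∨ ¬p1), 1
7. ¬p1, 1
8. p1, 1
Accessibility: 0R1
Branch closes: p1 and ¬p1 both at 1.
Every branch of the negation's tableau closes; the branch above is one of them.

Valid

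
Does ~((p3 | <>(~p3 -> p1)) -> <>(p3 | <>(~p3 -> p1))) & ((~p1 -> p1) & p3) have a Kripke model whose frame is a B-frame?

Unsatisfiable (every branch closes)

1. ~((p3 | <>(~p3 -> p1)) -> <>(p3 | <>(~p3 -> p1))) & ((~p1 -> p1) & p3), w0
2. ~((p3 | <>(~p3 -> p1)) -> <>(p3 | <>(~p3 -> p1))), w0   [&-rule on 1]
3. (~p1 -> p1) & p3, w0   [&-rule on 1]
4. p3 | <>(~p3 -> p1), w0   [~->-rule on 2]
5. ~<>(p3 | <>(~p3 -> p1)), w0   [~->-rule on 2]
6. ~p1 -> p1, w0   [&-rule on 3]
7. p3, w0   [&-rule on 3]
8. ~(p3 | <>(~p3 -> p1)), w0   [~<>-rule on 5 via w0Rw0]
9. ~p3, w0   [~|-rule on 8]
10. ~<>(~p3 -> p1), w0   [~|-rule on 8]
Accessibility: w0Rw0
Branch closes: p3 and ~p3 both at w0.
Every branch closes; the branch above is one of them.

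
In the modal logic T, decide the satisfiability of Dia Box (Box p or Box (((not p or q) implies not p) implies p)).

Satisfiable (open branch found)

1. Dia Box (Box p or Box (((not p or q) implies not p) implies p)), 0
2. Box (Box p or Box (((not p or q) implies not p) implies p)), 1   [Dia-rule on 1: fresh world 1, 0R1]
3. Box p or Box (((not p or q) implies not p) implies p), 1   [Box-rule on 2 via 1R1]
4. Box (((not p or q) implies not p) implies p), 1   [or-rule on 3 (branches; this branch)]
5. ((not p or q) implies not p) implies p, 1   [Box-rule on 4 via 1R1]
6. p, 1   [implies-rule on 5 (branches; this branch)]
Accessibility: 0R0, 0R1, 1R1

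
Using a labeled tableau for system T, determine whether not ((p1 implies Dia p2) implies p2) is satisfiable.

1. not ((p1 implies Dia p2) implies p2), 0
2. p1 implies Dia p2, 0
3. not p2, 0
4. Dia p2, 0
5. p2, 1
Accessibility: 0R0, 0R1, 1R1

Satisfiable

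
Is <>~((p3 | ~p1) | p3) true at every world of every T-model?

Tableau for the negation ~<>~((p3 | ~p1) | p3):
1. ~<>~((p3 | ~p1) | p3), u
2. (p3 | ~p1) | p3, u
3. p3, u
Accessibility: uRu
The negation has an open branch (countermodel exists).

Invalid (countermodel exists)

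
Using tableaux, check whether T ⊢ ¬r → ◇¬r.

Valid in T

Tableau for the negation ¬(¬r → ◇¬r):
1. ¬(¬r → ◇¬r), u
2. ¬r, u
3. ¬◇¬r, u
4. r, u
Accessibility: uRu
Branch closes: r and ¬r both at u.
All branches of the negation close; one closing branch shown above.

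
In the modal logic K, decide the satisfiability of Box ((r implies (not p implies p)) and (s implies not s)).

1. Box ((r implies (not p implies p)) and (s implies not s)), u

Satisfiable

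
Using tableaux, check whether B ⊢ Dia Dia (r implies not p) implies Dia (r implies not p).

Not valid

Tableau for the negation not (Dia Dia (r implies not p) implies Dia (r implies not p)):
1. not (Dia Dia (r implies not p) implies Dia (r implies not p)), w0
2. Dia Dia (r implies not p), w0   [neg-implies-rule on 1]
3. not Dia (r implies not p), w0   [neg-implies-rule on 1]
4. not (r implies not p), w0   [neg-Dia-rule on 3 via w0Rw0]
5. r, w0   [neg-implies-rule on 4]
6. p, w0   [neg-implies-rule on 4]
7. Dia (r implies not p), w1   [Dia-rule on 2: fresh world w1, w0Rw1]
8. not (r implies not p), w1   [neg-Dia-rule on 3 via w0Rw1]
9. r, w1   [neg-implies-rule on 8]
10. p, w1   [neg-implies-rule on 8]
11. r implies not p, w2   [Dia-rule on 7: fresh world w2, w1Rw2]
12. not p, w2   [implies-rule on 11 (branches; this branch)]
Accessibility: w0Rw0, w0Rw1, w1Rw0, w1Rw1, w1Rw2, w2Rw1, w2Rw2
The negation has an open branch (countermodel exists).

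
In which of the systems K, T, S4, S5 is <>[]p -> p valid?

S4-tableau for the negation ~(<>[]p -> p):
1. ~(<>[]p -> p), w0
2. <>[]p, w0
3. ~p, w0
4. []p, w1
5. p, w1
Accessibility: w0Rw0, w0Rw1, w1Rw1
Complete open branch: countermodel on an S4-frame, so not valid in S4, nor in K, T (the same frame is also a K-frame and a T-frame).
S5-tableau for the negation ~(<>[]p -> p):
1. ~(<>[]p -> p), w0
2. <>[]p, w0
3. ~p, w0
4. []p, w1
5. p, w0
Accessibility: w0Rw0, w0Rw1, w1Rw0, w1Rw1
Branch closes: p and ~p both at w0.
Every branch closes (one shown): valid in S5.

S5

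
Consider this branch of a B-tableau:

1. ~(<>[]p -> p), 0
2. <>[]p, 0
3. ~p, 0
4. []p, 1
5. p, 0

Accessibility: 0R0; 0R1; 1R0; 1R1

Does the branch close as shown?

Both p and ~p appear at 0.

Closed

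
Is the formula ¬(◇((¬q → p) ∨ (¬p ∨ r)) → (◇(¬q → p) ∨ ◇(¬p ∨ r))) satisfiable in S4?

Unsatisfiable (every branch closes)

1. ¬(◇((¬q → p) ∨ (¬p ∨ r)) → (◇(¬q → p) ∨ ◇(¬p ∨ r))), 0
2. ◇((¬q → p) ∨ (¬p ∨ r)), 0
3. ¬(◇(¬q → p) ∨ ◇(¬p ∨ r)), 0
4. ¬◇(¬q → p), 0
5. ¬◇(¬p ∨ r), 0
6. ¬(¬q → p), 0
7. ¬q, 0
8. ¬p, 0
9. ¬(¬p ∨ r), 0
10. p, 0
11. ¬r, 0
Accessibility: 0R0
Branch closes: p and ¬p both at 0.
All branches of the tableau close; one closing branch shown above.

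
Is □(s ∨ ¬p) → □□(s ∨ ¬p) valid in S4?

Valid in S4

Tableau for the negation ¬(□(s ∨ ¬p) → □□(s ∨ ¬p)):
1. ¬(□(s ∨ ¬p) → □□(s ∨ ¬p)), w0
2. □(s ∨ ¬p), w0   [¬→-rule on 1]
3. ¬□□(s ∨ ¬p), w0   [¬→-rule on 1]
4. s ∨ ¬p, w0   [□-rule on 2 via w0Rw0]
5. ¬p, w0   [∨-rule on 4 (branches; this branch)]
6. ¬□(s ∨ ¬p), w1   [¬□-rule on 3: fresh world w1, w0Rw1]
7. s ∨ ¬p, w1   [□-rule on 2 via w0Rw1]
8. ¬p, w1   [∨-rule on 7 (branches; this branch)]
9. ¬(s ∨ ¬p), w2   [¬□-rule on 6: fresh world w2, w1Rw2]
10. ¬s, w2   [¬∨-rule on 9]
11. p, w2   [¬∨-rule on 9]
12. s ∨ ¬p, w2   [□-rule on 2 via w0Rw2]
13. ¬p, w2   [∨-rule on 12 (branches; this branch)]
Accessibility: w0Rw0, w0Rw1, w0Rw2, w1Rw1, w1Rw2, w2Rw2
Branch closes: p and ¬p both at w2.
All branches of the negation close; one closing branch shown above.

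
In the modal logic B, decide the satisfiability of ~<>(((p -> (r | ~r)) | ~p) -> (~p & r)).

Satisfiable (open branch found)

1. ~<>(((p -> (r | ~r)) | ~p) -> (~p & r)), w0
2. ~(((p -> (r | ~r)) | ~p) -> (~p & r)), w0
3. (p -> (r | ~r)) | ~p, w0
4. ~(~p & r), w0
5. ~p, w0
6. ~r, w0
Accessibility: w0Rw0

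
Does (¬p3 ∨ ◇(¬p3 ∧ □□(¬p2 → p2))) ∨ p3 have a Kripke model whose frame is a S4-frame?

Yes, satisfiable

1. (¬p3 ∨ ◇(¬p3 ∧ □□(¬p2 → p2))) ∨ p3, w0
2. p3, w0   [∨-rule on 1 (branches; this branch)]
Accessibility: w0Rw0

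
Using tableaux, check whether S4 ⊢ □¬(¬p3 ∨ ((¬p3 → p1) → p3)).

No, not valid

Tableau for the negation ¬□¬(¬p3 ∨ ((¬p3 → p1) → p3)):
1. ¬□¬(¬p3 ∨ ((¬p3 → p1) → p3)), u
2. ¬p3 ∨ ((¬p3 → p1) → p3), v
3. (¬p3 → p1) → p3, v
4. p3, v
Accessibility: uRu, uRv, vRv
The negation has an open branch (countermodel exists).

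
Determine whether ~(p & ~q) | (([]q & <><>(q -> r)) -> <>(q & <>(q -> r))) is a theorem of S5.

Valid in S5

Tableau for the negation ~(~(p & ~q) | (([]q & <><>(q -> r)) -> <>(q & <>(q -> r)))):
1. ~(~(p & ~q) | (([]q & <><>(q -> r)) -> <>(q & <>(q -> r)))), w0
2. p & ~q, w0
3. ~(([]q & <><>(q -> r)) -> <>(q & <>(q -> r))), w0
4. p, w0
5. ~q, w0
6. []q & <><>(q -> r), w0
7. ~<>(q & <>(q -> r)), w0
8. []q, w0
9. <><>(q -> r), w0
10. ~(q & <>(q -> r)), w0
11. q, w0
Accessibility: w0Rw0
Branch closes: q and ~q both at w0.
Every branch of the negation's tableau closes; the branch above is one of them.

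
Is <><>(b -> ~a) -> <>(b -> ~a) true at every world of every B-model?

Tableau for the negation ~(<><>(b -> ~a) -> <>(b -> ~a)):
1. ~(<><>(b -> ~a) -> <>(b -> ~a)), 0
2. <><>(b -> ~a), 0
3. ~<>(b -> ~a), 0
4. ~(b -> ~a), 0
5. b, 0
6. a, 0
7. <>(b -> ~a), 1
8. ~(b -> ~a), 1
9. b, 1
10. a, 1
11. b -> ~a, 2
12. ~a, 2
Accessibility: 0R0, 0R1, 1R0, 1R1, 1R2, 2R1, 2R2
The negation has an open branch (countermodel exists).

Not valid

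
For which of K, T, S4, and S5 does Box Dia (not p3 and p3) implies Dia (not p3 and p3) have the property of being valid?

T, S4, S5

K-tableau for the negation not (Box Dia (not p3 and p3) implies Dia (not p3 and p3)):
1. not (Box Dia (not p3 and p3) implies Dia (not p3 and p3)), 0
2. Box Dia (not p3 and p3), 0
3. not Dia (not p3 and p3), 0
Complete open branch: countermodel on a K-frame, so not valid in K.
T-tableau for the negation not (Box Dia (not p3 and p3) implies Dia (not p3 and p3)):
1. not (Box Dia (not p3 and p3) implies Dia (not p3 and p3)), 0
2. Box Dia (not p3 and p3), 0
3. not Dia (not p3 and p3), 0
4. Dia (not p3 and p3), 0
5. not (not p3 and p3), 0
6. not p3, 0
7. not p3 and p3, 1
8. not p3, 1
9. p3, 1
Accessibility: 0R0, 0R1, 1R1
Branch closes: p3 and not p3 both at 1.
Every branch closes (one shown): valid in T, hence also in S4, S5 (every theorem of T is a theorem of S4 and S5).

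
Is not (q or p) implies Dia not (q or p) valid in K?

Not valid

Tableau for the negation not (not (q or p) implies Dia not (q or p)):
1. not (not (q or p) implies Dia not (q or p)), u
2. not (q or p), u   [neg-implies-rule on 1]
3. not Dia not (q or p), u   [neg-implies-rule on 1]
4. not q, u   [neg-or-rule on 2]
5. not p, u   [neg-or-rule on 2]
The negation has an open branch (countermodel exists).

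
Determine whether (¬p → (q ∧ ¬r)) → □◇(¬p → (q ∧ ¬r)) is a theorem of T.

Not valid

Tableau for the negation ¬((¬p → (q ∧ ¬r)) → □◇(¬p → (q ∧ ¬r))):
1. ¬((¬p → (q ∧ ¬r)) → □◇(¬p → (q ∧ ¬r))), w0
2. ¬p → (q ∧ ¬r), w0
3. ¬□◇(¬p → (q ∧ ¬r)), w0
4. q ∧ ¬r, w0
5. q, w0
6. ¬r, w0
7. ¬◇(¬p → (q ∧ ¬r)), w1
8. ¬(¬p → (q ∧ ¬r)), w1
9. ¬p, w1
10. ¬(q ∧ ¬r), w1
11. r, w1
Accessibility: w0Rw0, w0Rw1, w1Rw1
The negation has an open branch (countermodel exists).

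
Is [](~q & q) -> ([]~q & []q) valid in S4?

Tableau for the negation ~([](~q & q) -> ([]~q & []q)):
1. ~([](~q & q) -> ([]~q & []q)), 0
2. [](~q & q), 0
3. ~([]~q & []q), 0
4. ~q & q, 0
5. ~q, 0
6. q, 0
Accessibility: 0R0
Branch closes: q and ~q both at 0.
All branches of the negation close; one closing branch shown above.

Yes, valid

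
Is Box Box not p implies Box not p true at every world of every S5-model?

Tableau for the negation not (Box Box not p implies Box not p):
1. not (Box Box not p implies Box not p), u
2. Box Box not p, u
3. not Box not p, u
4. Box not p, u
5. not p, u
6. p, v
7. Box not p, v
8. not p, v
Accessibility: uRu, uRv, vRu, vRv
Branch closes: p and not p both at v.
All branches of the negation close; one closing branch shown above.

Valid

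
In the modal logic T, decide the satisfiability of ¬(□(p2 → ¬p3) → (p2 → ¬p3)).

No, unsatisfiable

1. ¬(□(p2 → ¬p3) → (p2 → ¬p3)), w0
2. □(p2 → ¬p3), w0
3. ¬(p2 → ¬p3), w0
4. p2, w0
5. p3, w0
6. p2 → ¬p3, w0
7. ¬p3, w0
Accessibility: w0Rw0
Branch closes: p3 and ¬p3 both at w0.
(One branch shown.) All branches close.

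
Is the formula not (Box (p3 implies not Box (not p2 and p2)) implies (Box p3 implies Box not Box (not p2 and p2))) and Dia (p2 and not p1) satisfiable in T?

Unsatisfiable (every branch closes)

1. not (Box (p3 implies not Box (not p2 and p2)) implies (Box p3 implies Box not Box (not p2 and p2))) and Dia (p2 and not p1), w0
2. not (Box (p3 implies not Box (not p2 and p2)) implies (Box p3 implies Box not Box (not p2 and p2))), w0   [and-rule on 1]
3. Dia (p2 and not p1), w0   [and-rule on 1]
4. Box (p3 implies not Box (not p2 and p2)), w0   [neg-implies-rule on 2]
5. not (Box p3 implies Box not Box (not p2 and p2)), w0   [neg-implies-rule on 2]
6. Box p3, w0   [neg-implies-rule on 5]
7. not Box not Box (not p2 and p2), w0   [neg-implies-rule on 5]
8. p3 implies not Box (not p2 and p2), w0   [Box-rule on 4 via w0Rw0]
9. p3, w0   [Box-rule on 6 via w0Rw0]
10. not Box (not p2 and p2), w0   [implies-rule on 8 (branches; this branch)]
11. p2 and not p1, w1   [Dia-rule on 3: fresh world w1, w0Rw1]
12. p2, w1   [and-rule on 11]
13. not p1, w1   [and-rule on 11]
14. p3 implies not Box (not p2 and p2), w1   [Box-rule on 4 via w0Rw1]
15. p3, w1   [Box-rule on 6 via w0Rw1]
16. not Box (not p2 and p2), w1   [implies-rule on 14 (branches; this branch)]
17. Box (not p2 and p2), w2   [neg-Box-rule on 7: fresh world w2, w0Rw2]
18. p3 implies not Box (not p2 and p2), w2   [Box-rule on 4 via w0Rw2]
19. p3, w2   [Box-rule on 6 via w0Rw2]
20. not p2 and p2, w2   [Box-rule on 17 via w2Rw2]
21. not p2, w2   [and-rule on 20]
22. p2, w2   [and-rule on 20]
Accessibility: w0Rw0, w0Rw1, w0Rw2, w1Rw1, w2Rw2
Branch closes: p2 and not p2 both at w2.
All branches of the tableau close; one closing branch shown above.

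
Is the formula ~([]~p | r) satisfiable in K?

1. ~([]~p | r), 0
2. ~[]~p, 0
3. ~r, 0
4. p, 1
Accessibility: 0R1

Satisfiable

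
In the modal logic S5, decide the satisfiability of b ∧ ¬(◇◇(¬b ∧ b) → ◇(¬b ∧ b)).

1. b ∧ ¬(◇◇(¬b ∧ b) → ◇(¬b ∧ b)), 0
2. b, 0
3. ¬(◇◇(¬b ∧ b) → ◇(¬b ∧ b)), 0
4. ◇◇(¬b ∧ b), 0
5. ¬◇(¬b ∧ b), 0
6. ¬(¬b ∧ b), 0
7. ◇(¬b ∧ b), 1
8. ¬(¬b ∧ b), 1
9. ¬b, 1
10. ¬b ∧ b, 2
11. ¬b, 2
12. b, 2
Accessibility: 0R0, 0R1, 0R2, 1R0, 1R1, 1R2, 2R0, 2R1, 2R2
Branch closes: b and ¬b both at 2.
All branches of the tableau close; one closing branch shown above.

No, unsatisfiable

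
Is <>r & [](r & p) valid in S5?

Tableau for the negation ~(<>r & [](r & p)):
1. ~(<>r & [](r & p)), w0
2. ~[](r & p), w0
3. ~(r & p), w1
4. ~p, w1
Accessibility: w0Rw0, w0Rw1, w1Rw0, w1Rw1
The negation has an open branch (countermodel exists).

No, not valid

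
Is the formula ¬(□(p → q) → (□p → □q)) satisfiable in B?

Unsatisfiable (every branch closes)

1. ¬(□(p → q) → (□p → □q)), 0
2. □(p → q), 0   [¬→-rule on 1]
3. ¬(□p → □q), 0   [¬→-rule on 1]
4. □p, 0   [¬→-rule on 3]
5. ¬□q, 0   [¬→-rule on 3]
6. p → q, 0   [□-rule on 2 via 0R0]
7. p, 0   [□-rule on 4 via 0R0]
8. q, 0   [→-rule on 6 (branches; this branch)]
9. ¬q, 1   [¬□-rule on 5: fresh world 1, 0R1]
10. p → q, 1   [□-rule on 2 via 0R1]
11. p, 1   [□-rule on 4 via 0R1]
12. q, 1   [→-rule on 10 (branches; this branch)]
Accessibility: 0R0, 0R1, 1R0, 1R1
Branch closes: q and ¬q both at 1.
Every branch closes; the branch above is one of them.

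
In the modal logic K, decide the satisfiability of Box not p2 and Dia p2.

Unsatisfiable (every branch closes)

1. Box not p2 and Dia p2, 0
2. Box not p2, 0   [and-rule on 1]
3. Dia p2, 0   [and-rule on 1]
4. p2, 1   [Dia-rule on 3: fresh world 1, 0R1]
5. not p2, 1   [Box-rule on 2 via 0R1]
Accessibility: 0R1
Branch closes: p2 and not p2 both at 1.
All branches of the tableau close; one closing branch shown above.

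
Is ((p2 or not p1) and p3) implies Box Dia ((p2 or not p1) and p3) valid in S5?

Tableau for the negation not (((p2 or not p1) and p3) implies Box Dia ((p2 or not p1) and p3)):
1. not (((p2 or not p1) and p3) implies Box Dia ((p2 or not p1) and p3)), u
2. (p2 or not p1) and p3, u
3. not Box Dia ((p2 or not p1) and p3), u
4. p2 or not p1, u
5. p3, u
6. not p1, u
7. not Dia ((p2 or not p1) and p3), v
8. not ((p2 or not p1) and p3), u
9. not ((p2 or not p1) and p3), v
10. not (p2 or not p1), u
11. not p2, u
12. p1, u
Accessibility: uRu, uRv, vRu, vRv
Branch closes: p1 and not p1 both at u.
Every branch of the negation's tableau closes; the branch above is one of them.

Valid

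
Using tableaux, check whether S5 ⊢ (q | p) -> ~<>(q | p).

Tableau for the negation ~((q | p) -> ~<>(q | p)):
1. ~((q | p) -> ~<>(q | p)), 0
2. q | p, 0
3. <>(q | p), 0
4. p, 0
5. q | p, 1
6. p, 1
Accessibility: 0R0, 0R1, 1R0, 1R1
The negation has an open branch (countermodel exists).

Not valid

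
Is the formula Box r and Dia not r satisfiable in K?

1. Box r and Dia not r, 0
2. Box r, 0
3. Dia not r, 0
4. not r, 1
5. r, 1
Accessibility: 0R1
Branch closes: r and not r both at 1.
All branches of the tableau close; one closing branch shown above.

Unsatisfiable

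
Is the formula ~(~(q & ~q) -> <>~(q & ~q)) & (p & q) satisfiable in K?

1. ~(~(q & ~q) -> <>~(q & ~q)) & (p & q), u
2. ~(~(q & ~q) -> <>~(q & ~q)), u
3. p & q, u
4. ~(q & ~q), u
5. ~<>~(q & ~q), u
6. p, u
7. q, u

Satisfiable (open branch found)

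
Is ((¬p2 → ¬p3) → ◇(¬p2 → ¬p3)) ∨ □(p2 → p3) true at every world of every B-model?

Valid

Tableau for the negation ¬(((¬p2 → ¬p3) → ◇(¬p2 → ¬p3)) ∨ □(p2 → p3)):
1. ¬(((¬p2 → ¬p3) → ◇(¬p2 → ¬p3)) ∨ □(p2 → p3)), 0
2. ¬((¬p2 → ¬p3) → ◇(¬p2 → ¬p3)), 0
3. ¬□(p2 → p3), 0
4. ¬p2 → ¬p3, 0
5. ¬◇(¬p2 → ¬p3), 0
6. ¬(¬p2 → ¬p3), 0
7. ¬p2, 0
8. p3, 0
9. ¬p3, 0
Accessibility: 0R0
Branch closes: p3 and ¬p3 both at 0.
All branches of the negation close; one closing branch shown above.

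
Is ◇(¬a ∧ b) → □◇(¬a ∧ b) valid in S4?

Tableau for the negation ¬(◇(¬a ∧ b) → □◇(¬a ∧ b)):
1. ¬(◇(¬a ∧ b) → □◇(¬a ∧ b)), 0
2. ◇(¬a ∧ b), 0
3. ¬□◇(¬a ∧ b), 0
4. ¬a ∧ b, 1
5. ¬a, 1
6. b, 1
7. ¬◇(¬a ∧ b), 2
8. ¬(¬a ∧ b), 2
9. ¬b, 2
Accessibility: 0R0, 0R1, 0R2, 1R1, 2R2
The negation has an open branch (countermodel exists).

Not valid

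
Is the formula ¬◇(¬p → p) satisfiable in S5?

Satisfiable

1. ¬◇(¬p → p), 0
2. ¬(¬p → p), 0
3. ¬p, 0
Accessibility: 0R0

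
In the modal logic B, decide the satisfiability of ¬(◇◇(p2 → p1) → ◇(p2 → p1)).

1. ¬(◇◇(p2 → p1) → ◇(p2 → p1)), 0
2. ◇◇(p2 → p1), 0
3. ¬◇(p2 → p1), 0
4. ¬(p2 → p1), 0
5. p2, 0
6. ¬p1, 0
7. ◇(p2 → p1), 1
8. ¬(p2 → p1), 1
9. p2, 1
10. ¬p1, 1
11. p2 → p1, 2
12. p1, 2
Accessibility: 0R0, 0R1, 1R0, 1R1, 1R2, 2R1, 2R2

Satisfiable (open branch found)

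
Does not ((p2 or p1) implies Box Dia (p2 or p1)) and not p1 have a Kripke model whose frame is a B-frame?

1. not ((p2 or p1) implies Box Dia (p2 or p1)) and not p1, u
2. not ((p2 or p1) implies Box Dia (p2 or p1)), u
3. not p1, u
4. p2 or p1, u
5. not Box Dia (p2 or p1), u
6. p2, u
7. not Dia (p2 or p1), v
8. not (p2 or p1), u
9. not p2, u
Accessibility: uRu, uRv, vRu, vRv
Branch closes: p2 and not p2 both at u.
Every branch closes; the branch above is one of them.

No, unsatisfiable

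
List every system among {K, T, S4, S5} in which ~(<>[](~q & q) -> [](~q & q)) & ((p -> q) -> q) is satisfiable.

K

K-tableau for the formula:
1. ~(<>[](~q & q) -> [](~q & q)) & ((p -> q) -> q), w0
2. ~(<>[](~q & q) -> [](~q & q)), w0   [&-rule on 1]
3. (p -> q) -> q, w0   [&-rule on 1]
4. <>[](~q & q), w0   [~->-rule on 2]
5. ~[](~q & q), w0   [~->-rule on 2]
6. q, w0   [->-rule on 3 (branches; this branch)]
7. [](~q & q), w1   [<>-rule on 4: fresh world w1, w0Rw1]
8. ~(~q & q), w2   [~[]-rule on 5: fresh world w2, w0Rw2]
9. ~q, w2   [~&-rule on 8 (branches; this branch)]
Accessibility: w0Rw1, w0Rw2
Complete open branch: satisfiable in K.
T-tableau for the formula:
1. ~(<>[](~q & q) -> [](~q & q)) & ((p -> q) -> q), w0
2. ~(<>[](~q & q) -> [](~q & q)), w0   [&-rule on 1]
3. (p -> q) -> q, w0   [&-rule on 1]
4. <>[](~q & q), w0   [~->-rule on 2]
5. ~[](~q & q), w0   [~->-rule on 2]
6. ~(p -> q), w0   [->-rule on 3 (branches; this branch)]
7. p, w0   [~->-rule on 6]
8. ~q, w0   [~->-rule on 6]
9. [](~q & q), w1   [<>-rule on 4: fresh world w1, w0Rw1]
10. ~q & q, w1   [[]-rule on 9 via w1Rw1]
11. ~q, w1   [&-rule on 10]
12. q, w1   [&-rule on 10]
Accessibility: w0Rw0, w0Rw1, w1Rw1
Branch closes: q and ~q both at w1.
Every branch closes (one shown): unsatisfiable in T, hence also in S4, S5 (every S4/S5-frame is a T-frame).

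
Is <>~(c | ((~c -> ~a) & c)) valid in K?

Tableau for the negation ~<>~(c | ((~c -> ~a) & c)):
1. ~<>~(c | ((~c -> ~a) & c)), w0
The negation has an open branch (countermodel exists).

Not valid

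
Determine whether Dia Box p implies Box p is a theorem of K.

Not valid

Tableau for the negation not (Dia Box p implies Box p):
1. not (Dia Box p implies Box p), u
2. Dia Box p, u
3. not Box p, u
4. Box p, v
5. not p, w
Accessibility: uRv, uRw
The negation has an open branch (countermodel exists).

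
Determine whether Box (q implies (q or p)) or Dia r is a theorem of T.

Valid in T

Tableau for the negation not (Box (q implies (q or p)) or Dia r):
1. not (Box (q implies (q or p)) or Dia r), w0
2. not Box (q implies (q or p)), w0   [neg-or-rule on 1]
3. not Dia r, w0   [neg-or-rule on 1]
4. not r, w0   [neg-Dia-rule on 3 via w0Rw0]
5. not (q implies (q or p)), w1   [neg-Box-rule on 2: fresh world w1, w0Rw1]
6. q, w1   [neg-implies-rule on 5]
7. not (q or p), w1   [neg-implies-rule on 5]
8. not q, w1   [neg-or-rule on 7]
9. not p, w1   [neg-or-rule on 7]
Accessibility: w0Rw0, w0Rw1, w1Rw1
Branch closes: q and not q both at w1.
Every branch of the negation's tableau closes; the branch above is one of them.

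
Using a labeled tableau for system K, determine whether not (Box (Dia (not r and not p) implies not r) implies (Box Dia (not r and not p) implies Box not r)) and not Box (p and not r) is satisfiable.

1. not (Box (Dia (not r and not p) implies not r) implies (Box Dia (not r and not p) implies Box not r)) and not Box (p and not r), u
2. not (Box (Dia (not r and not p) implies not r) implies (Box Dia (not r and not p) implies Box not r)), u
3. not Box (p and not r), u
4. Box (Dia (not r and not p) implies not r), u
5. not (Box Dia (not r and not p) implies Box not r), u
6. Box Dia (not r and not p), u
7. not Box not r, u
8. not (p and not r), v
9. Dia (not r and not p) implies not r, v
10. Dia (not r and not p), v
11. not p, v
12. not r, v
13. r, w
14. Dia (not r and not p) implies not r, w
15. Dia (not r and not p), w
16. not Dia (not r and not p), w
17. not r and not p, x
18. not r, x
19. not p, x
20. not r and not p, y
21. not r, y
22. not p, y
23. not (not r and not p), y
24. p, y
Accessibility: uRv, uRw, vRx, wRy
Branch closes: p and not p both at y.
Every branch closes; the branch above is one of them.

No, unsatisfiable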